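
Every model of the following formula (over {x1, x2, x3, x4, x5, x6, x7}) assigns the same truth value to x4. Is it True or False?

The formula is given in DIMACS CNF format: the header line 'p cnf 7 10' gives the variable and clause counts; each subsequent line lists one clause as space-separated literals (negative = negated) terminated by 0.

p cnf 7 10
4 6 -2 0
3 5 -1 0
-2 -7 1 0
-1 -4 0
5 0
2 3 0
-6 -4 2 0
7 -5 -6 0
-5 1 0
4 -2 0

Suppose x4 = True.
(¬x1) alone gives x1 = False.
(x5) alone gives x5 = True.
That conflicts with the unit clause (¬x5).
So every satisfying assignment has x4 = False.

False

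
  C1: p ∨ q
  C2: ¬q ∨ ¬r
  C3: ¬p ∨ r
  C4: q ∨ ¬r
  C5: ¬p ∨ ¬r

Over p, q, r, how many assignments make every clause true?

1

There are 2^3 = 8 truth assignments over (p, q, r).
Check each against the 5 clauses (columns in the order p, q, r):
  F F F  ✗ fails (p ∨ q)
  F F T  ✗ fails (p ∨ q)
  F T F  ✓ satisfies all
  F T T  ✗ fails (¬q ∨ ¬r)
  T F F  ✗ fails (¬p ∨ r)
  T F T  ✗ fails (q ∨ ¬r)
  T T F  ✗ fails (¬p ∨ r)
  T T T  ✗ fails (¬q ∨ ¬r)
1 of the 8 rows is a model.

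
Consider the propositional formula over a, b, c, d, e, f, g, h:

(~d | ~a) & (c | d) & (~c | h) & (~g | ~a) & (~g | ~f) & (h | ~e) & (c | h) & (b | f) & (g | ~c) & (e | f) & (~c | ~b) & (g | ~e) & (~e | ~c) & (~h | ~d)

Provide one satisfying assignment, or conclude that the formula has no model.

UNSATISFIABLE

Suppose d = 0.
From the singleton clause (c), c = 1.
From the singleton clause (h), h = 1.
From the singleton clause (g), g = 1.
From the singleton clause (~a), a = 0.
From the singleton clause (~f), f = 0.
From the singleton clause (b), b = 1.
Now (~b) is unsatisfied and unit — conflict.
That branch fails; take d = 1 instead.
From the singleton clause (~a), a = 0.
From the singleton clause (~h), h = 0.
From the singleton clause (~c), c = 0.
Now (c) is unsatisfied and unit — conflict.
Both values of d lead to a conflict.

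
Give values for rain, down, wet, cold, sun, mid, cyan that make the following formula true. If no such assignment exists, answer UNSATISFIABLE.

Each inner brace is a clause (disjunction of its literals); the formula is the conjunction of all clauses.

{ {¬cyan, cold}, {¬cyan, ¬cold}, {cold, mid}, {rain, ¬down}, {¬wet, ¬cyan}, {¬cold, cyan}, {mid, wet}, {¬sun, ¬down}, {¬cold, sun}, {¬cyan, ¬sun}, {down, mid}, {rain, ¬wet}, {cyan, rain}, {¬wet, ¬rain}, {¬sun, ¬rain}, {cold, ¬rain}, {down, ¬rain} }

UNSATISFIABLE

Branch on cyan: set cyan = False.
From the singleton clause (¬cold), cold = False.
From the singleton clause (mid), mid = True.
From the singleton clause (rain), rain = True.
But (¬rain) is also a unit clause — contradiction.
That branch fails; take cyan = True instead.
From the singleton clause (cold), cold = True.
But (¬cold) is also a unit clause — contradiction.
Neither cyan = True nor cyan = False works.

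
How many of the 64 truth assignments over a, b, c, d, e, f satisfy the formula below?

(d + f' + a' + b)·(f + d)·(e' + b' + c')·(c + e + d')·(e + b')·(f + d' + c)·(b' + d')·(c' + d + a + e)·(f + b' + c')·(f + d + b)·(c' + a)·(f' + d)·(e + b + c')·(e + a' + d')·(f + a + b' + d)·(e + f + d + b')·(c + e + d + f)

There are 2^6 = 64 truth assignments over (a, b, c, d, e, f).
Split on b. With b = 1, the clauses containing b are satisfied and b' drops from the rest; 0 of the 2^5 = 32 assignments to the other variables satisfy what remains.
With b = 0, by the same count on the reduced clause set, 4 assignments work.
(One model: a=F, b=F, c=F, d=T, e=T, f=T.)
Total: 0 + 4 = 4.

4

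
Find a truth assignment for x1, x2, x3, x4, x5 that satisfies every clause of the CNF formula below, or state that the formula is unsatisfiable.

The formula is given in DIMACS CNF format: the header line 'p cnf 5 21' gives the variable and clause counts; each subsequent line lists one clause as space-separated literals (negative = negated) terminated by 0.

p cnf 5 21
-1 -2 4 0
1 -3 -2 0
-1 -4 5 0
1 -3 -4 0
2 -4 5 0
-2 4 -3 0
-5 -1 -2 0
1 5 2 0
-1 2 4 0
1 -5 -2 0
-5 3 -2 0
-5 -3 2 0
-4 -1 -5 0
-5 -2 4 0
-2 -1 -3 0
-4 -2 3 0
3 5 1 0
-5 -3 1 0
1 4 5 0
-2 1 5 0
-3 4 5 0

Suppose x1 = False.
Suppose x3 = False.
Unit clause (x5) forces x5 = True.
Unit clause (¬x2) forces x2 = False.
All clauses hold; x4 can take either value.

x1: False,  x2: False,  x3: False,  x4: False,  x5: True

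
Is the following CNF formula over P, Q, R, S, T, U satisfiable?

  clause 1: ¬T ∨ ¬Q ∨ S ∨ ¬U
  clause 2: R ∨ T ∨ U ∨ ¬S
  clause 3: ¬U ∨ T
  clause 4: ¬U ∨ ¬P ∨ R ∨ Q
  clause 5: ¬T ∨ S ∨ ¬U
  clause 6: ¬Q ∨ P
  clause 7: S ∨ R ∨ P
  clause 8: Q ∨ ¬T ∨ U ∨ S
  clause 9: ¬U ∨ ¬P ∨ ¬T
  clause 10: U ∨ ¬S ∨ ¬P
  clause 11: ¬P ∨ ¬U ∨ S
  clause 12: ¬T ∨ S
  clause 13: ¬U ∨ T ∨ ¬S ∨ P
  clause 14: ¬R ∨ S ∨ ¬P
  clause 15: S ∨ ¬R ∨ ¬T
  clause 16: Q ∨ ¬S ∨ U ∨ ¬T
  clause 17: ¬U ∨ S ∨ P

Satisfiable

Suppose U = False.
Suppose Q = False.
Suppose T = False.
Suppose R = True.
Suppose S = False.
(¬P) alone gives P = False.
All clauses are satisfied.
A satisfying assignment: P=False; Q=False; R=True; S=False; T=False; U=False.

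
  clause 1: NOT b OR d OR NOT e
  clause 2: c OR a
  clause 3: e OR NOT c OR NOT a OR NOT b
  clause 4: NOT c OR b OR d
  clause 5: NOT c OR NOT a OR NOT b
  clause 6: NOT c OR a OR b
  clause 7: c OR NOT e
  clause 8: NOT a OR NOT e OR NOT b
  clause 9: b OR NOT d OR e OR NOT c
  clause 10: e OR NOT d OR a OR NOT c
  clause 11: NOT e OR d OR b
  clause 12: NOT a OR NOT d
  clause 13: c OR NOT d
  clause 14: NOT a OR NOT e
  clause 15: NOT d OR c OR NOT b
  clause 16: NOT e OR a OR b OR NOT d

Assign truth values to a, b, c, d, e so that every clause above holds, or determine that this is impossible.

a ↦ true, b ↦ false, c ↦ false, d ↦ false, e ↦ false

Case c = false:
(a) alone gives a = true.
(NOT e) alone gives e = false.
(NOT d) alone gives d = false.
No clause remains; b is free.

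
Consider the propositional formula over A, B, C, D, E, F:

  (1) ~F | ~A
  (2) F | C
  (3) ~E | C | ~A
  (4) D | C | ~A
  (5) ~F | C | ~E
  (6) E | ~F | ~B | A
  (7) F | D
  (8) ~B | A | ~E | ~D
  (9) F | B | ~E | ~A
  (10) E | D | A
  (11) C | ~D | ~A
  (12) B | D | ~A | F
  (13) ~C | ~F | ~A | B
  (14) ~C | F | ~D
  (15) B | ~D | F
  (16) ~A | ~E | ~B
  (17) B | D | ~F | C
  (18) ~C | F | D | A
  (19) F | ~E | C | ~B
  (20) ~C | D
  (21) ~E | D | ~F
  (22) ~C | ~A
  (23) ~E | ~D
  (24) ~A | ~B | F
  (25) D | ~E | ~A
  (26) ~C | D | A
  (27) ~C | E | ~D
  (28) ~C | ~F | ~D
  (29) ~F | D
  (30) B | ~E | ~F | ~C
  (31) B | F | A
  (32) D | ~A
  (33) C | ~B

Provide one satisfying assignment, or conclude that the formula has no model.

A: 0; B: 0; C: 0; D: 1; E: 0; F: 1

Suppose F = 1.
(~A) alone gives A = 0.
(D) alone gives D = 1.
(~E) alone gives E = 0.
(~B) alone gives B = 0.
(~C) alone gives C = 0.
This assignment satisfies each clause.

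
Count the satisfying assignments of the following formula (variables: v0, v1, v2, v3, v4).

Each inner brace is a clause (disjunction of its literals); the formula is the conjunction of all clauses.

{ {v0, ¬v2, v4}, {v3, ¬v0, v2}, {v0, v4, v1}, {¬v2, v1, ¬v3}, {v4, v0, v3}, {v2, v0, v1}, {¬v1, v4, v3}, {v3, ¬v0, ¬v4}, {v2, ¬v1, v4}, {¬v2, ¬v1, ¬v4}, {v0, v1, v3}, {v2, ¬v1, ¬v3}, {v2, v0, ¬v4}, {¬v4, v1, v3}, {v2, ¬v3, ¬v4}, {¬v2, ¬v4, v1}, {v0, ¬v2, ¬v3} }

3

There are 2^5 = 32 truth assignments over (v0, v1, v2, v3, v4).
Split on v4. With v4 = True, the clauses containing v4 are satisfied and ¬v4 drops from the rest; 0 of the 2^4 = 16 assignments to the other variables satisfy what remains.
With v4 = False, by the same count on the reduced clause set, 3 assignments work.
Total: 0 + 3 = 3.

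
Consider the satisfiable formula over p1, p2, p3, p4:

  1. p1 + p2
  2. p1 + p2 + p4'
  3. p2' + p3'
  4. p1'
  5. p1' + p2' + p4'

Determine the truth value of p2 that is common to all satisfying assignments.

Suppose p2 = 0.
Unit clause (p1) forces p1 = 1.
Now (p1') is unsatisfied and unit — conflict.
So every satisfying assignment has p2 = True.

True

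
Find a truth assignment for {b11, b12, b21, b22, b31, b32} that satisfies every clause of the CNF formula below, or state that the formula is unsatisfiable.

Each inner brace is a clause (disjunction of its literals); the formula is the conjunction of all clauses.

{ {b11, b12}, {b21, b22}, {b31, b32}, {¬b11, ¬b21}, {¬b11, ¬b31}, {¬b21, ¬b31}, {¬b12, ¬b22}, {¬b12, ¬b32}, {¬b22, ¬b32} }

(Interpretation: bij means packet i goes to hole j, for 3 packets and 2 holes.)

Branch on b11: set b11 = True.
(¬b21) alone gives b21 = False.
(b22) alone gives b22 = True.
(¬b31) alone gives b31 = False.
(b32) alone gives b32 = True.
That conflicts with the unit clause (¬b32).
That branch fails; take b11 = False instead.
(b12) alone gives b12 = True.
(¬b22) alone gives b22 = False.
(b21) alone gives b21 = True.
(¬b31) alone gives b31 = False.
(b32) alone gives b32 = True.
That conflicts with the unit clause (¬b32).
Both values of b11 lead to a conflict.

UNSATISFIABLE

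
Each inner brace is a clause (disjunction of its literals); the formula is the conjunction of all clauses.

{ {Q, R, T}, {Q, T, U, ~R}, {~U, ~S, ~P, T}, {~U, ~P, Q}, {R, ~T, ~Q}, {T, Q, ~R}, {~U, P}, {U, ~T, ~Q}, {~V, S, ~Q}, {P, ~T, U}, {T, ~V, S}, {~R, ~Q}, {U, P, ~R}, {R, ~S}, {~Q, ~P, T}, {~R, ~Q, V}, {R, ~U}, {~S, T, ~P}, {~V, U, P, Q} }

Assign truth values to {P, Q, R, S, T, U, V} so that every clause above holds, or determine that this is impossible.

P: 1; Q: 0; R: 1; S: 1; T: 1; U: 0; V: 1

Try U = 0.
Try T = 1.
Unit clause (~Q) forces Q = 0.
Unit clause (P) forces P = 1.
Try R = 1.
All clauses hold; S, V can take either value.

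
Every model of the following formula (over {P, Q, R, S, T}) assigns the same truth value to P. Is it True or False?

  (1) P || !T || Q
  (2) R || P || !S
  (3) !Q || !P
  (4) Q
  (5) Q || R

False

Suppose P = true.
From the singleton clause (!Q), Q = false.
That conflicts with the unit clause (Q).
So every satisfying assignment has P = False.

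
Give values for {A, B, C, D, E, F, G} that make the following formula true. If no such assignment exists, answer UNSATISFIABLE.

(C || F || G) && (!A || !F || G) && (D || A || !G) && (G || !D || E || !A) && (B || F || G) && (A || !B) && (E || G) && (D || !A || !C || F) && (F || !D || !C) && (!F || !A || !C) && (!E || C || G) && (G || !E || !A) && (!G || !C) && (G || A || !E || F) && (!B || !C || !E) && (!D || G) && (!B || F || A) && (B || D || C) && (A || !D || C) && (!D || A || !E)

Try A = true.
Try F = true.
Unit clause (G) forces G = true.
Unit clause (!C) forces C = false.
Try B = false.
Unit clause (D) forces D = true.
No clause remains; E is free.

A ↦ true,  B ↦ false,  C ↦ false,  D ↦ true,  E ↦ true,  F ↦ true,  G ↦ true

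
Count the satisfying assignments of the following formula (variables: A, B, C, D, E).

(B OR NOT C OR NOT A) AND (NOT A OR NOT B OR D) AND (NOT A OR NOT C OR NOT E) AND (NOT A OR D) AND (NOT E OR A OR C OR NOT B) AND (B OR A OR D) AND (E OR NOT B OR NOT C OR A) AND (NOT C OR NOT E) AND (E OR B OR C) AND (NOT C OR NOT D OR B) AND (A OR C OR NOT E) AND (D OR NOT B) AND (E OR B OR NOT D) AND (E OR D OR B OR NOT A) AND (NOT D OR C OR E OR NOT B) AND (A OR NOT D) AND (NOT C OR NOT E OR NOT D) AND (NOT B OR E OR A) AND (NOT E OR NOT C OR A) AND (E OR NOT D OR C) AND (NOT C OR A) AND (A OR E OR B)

3

There are 2^5 = 32 truth assignments over (A, B, C, D, E).
Split on D. With D = true, the clauses containing D are satisfied and NOT D drops from the rest; 3 of the 2^4 = 16 assignments to the other variables satisfy what remains.
With D = false, by the same count on the reduced clause set, 0 assignments work.
Total: 3 + 0 = 3.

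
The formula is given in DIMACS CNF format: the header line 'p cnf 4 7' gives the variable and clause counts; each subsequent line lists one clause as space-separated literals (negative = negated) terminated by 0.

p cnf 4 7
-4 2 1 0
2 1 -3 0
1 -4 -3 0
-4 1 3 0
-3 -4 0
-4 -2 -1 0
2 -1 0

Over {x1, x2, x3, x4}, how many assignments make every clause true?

There are 2^4 = 16 truth assignments over (x1, x2, x3, x4).
Split on x3. With x3 = True, the clauses containing x3 are satisfied and ¬x3 drops from the rest; 2 of the 2^3 = 8 assignments to the other variables satisfy what remains.
With x3 = False, by the same count on the reduced clause set, 3 assignments work.
(One model: x1=F, x2=F, x3=F, x4=F.)
Total: 2 + 3 = 5.

5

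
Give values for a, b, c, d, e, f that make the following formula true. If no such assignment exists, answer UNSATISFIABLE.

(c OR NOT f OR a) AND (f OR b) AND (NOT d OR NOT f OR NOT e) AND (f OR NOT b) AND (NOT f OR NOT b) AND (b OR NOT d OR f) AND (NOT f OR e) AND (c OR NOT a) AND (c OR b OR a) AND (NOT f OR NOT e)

Suppose f = true.
The clause (NOT b) is unit, so b = false.
The clause (e) is unit, so e = true.
Now (NOT e) is unsatisfied and unit — conflict.
Undo f and try f = false.
The clause (b) is unit, so b = true.
Now (NOT b) is unsatisfied and unit — conflict.
Either choice for f ends in contradiction.

UNSATISFIABLE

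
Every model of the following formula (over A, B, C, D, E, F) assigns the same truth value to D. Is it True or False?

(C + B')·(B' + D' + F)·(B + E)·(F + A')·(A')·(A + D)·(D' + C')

True

Suppose D = 0.
Unit clause (A') forces A = 0.
Now (A) is unsatisfied and unit — conflict.
So every satisfying assignment has D = True.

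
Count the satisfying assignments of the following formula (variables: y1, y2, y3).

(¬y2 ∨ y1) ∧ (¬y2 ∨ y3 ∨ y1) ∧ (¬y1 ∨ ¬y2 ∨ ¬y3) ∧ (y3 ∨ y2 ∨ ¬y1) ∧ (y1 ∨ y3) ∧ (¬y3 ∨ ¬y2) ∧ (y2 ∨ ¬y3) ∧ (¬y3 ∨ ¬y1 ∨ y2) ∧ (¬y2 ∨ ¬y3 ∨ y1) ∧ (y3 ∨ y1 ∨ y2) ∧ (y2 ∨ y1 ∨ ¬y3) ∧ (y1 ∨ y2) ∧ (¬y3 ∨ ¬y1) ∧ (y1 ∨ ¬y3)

1

There are 2^3 = 8 truth assignments over (y1, y2, y3).
Split on y2. With y2 = True, the clauses containing y2 are satisfied and ¬y2 drops from the rest; 1 of the 2^2 = 4 assignments to the other variables satisfy what remains.
With y2 = False, by the same count on the reduced clause set, 0 assignments work.
(One model: y1=T, y2=T, y3=F.)
Total: 1 + 0 = 1.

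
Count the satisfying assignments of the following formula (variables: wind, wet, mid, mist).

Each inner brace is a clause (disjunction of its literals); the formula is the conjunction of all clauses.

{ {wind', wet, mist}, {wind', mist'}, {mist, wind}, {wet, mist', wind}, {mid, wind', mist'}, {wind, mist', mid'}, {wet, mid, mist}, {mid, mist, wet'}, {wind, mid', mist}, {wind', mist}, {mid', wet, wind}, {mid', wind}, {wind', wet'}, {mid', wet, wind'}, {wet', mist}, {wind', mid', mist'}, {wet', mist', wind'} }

1

There are 2^4 = 16 truth assignments over (wind, wet, mid, mist).
Check each against the 17 clauses (columns in the order wind, wet, mid, mist):
  F F F F  ✗ fails (mist + wind)
  F F F T  ✗ fails (wet + mist' + wind)
  F F T F  ✗ fails (mist + wind)
  F F T T  ✗ fails (wet + mist' + wind)
  F T F F  ✗ fails (mist + wind)
  F T F T  ✓ satisfies all
  F T T F  ✗ fails (mist + wind)
  F T T T  ✗ fails (wind + mist' + mid')
  T F F F  ✗ fails (wind' + wet + mist)
  T F F T  ✗ fails (wind' + mist')
  T F T F  ✗ fails (wind' + wet + mist)
  T F T T  ✗ fails (wind' + mist')
  T T F F  ✗ fails (mid + mist + wet')
  T T F T  ✗ fails (wind' + mist')
  T T T F  ✗ fails (wind' + mist)
  T T T T  ✗ fails (wind' + mist')
1 of the 16 rows is a model.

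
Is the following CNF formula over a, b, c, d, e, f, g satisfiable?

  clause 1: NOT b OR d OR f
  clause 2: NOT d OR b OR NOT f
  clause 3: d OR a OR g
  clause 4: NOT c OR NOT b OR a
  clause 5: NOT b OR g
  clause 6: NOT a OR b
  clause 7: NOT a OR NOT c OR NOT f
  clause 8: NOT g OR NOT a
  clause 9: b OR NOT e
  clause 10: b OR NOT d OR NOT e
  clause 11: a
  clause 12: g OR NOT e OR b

The clause (a) is unit, so a = true.
The clause (b) is unit, so b = true.
The clause (g) is unit, so g = true.
But (NOT g) is also a unit clause — contradiction.
No assignment satisfies every clause.

No, unsatisfiable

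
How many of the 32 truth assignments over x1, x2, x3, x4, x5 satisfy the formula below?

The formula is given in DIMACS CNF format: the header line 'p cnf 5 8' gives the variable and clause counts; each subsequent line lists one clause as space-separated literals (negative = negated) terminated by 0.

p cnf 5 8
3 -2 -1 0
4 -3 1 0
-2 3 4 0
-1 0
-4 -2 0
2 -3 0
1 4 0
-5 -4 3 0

There are 2^5 = 32 truth assignments over (x1, x2, x3, x4, x5).
Split on x3. With x3 = True, the clauses containing x3 are satisfied and ¬x3 drops from the rest; 0 of the 2^4 = 16 assignments to the other variables satisfy what remains.
With x3 = False, by the same count on the reduced clause set, 1 assignment works.
Total: 0 + 1 = 1.

1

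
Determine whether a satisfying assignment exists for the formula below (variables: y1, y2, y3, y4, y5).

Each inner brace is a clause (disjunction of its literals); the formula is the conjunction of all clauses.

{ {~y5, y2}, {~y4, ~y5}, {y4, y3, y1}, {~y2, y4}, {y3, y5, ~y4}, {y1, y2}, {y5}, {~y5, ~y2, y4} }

No

From the singleton clause (y5), y5 = 1.
From the singleton clause (y2), y2 = 1.
From the singleton clause (~y4), y4 = 0.
But (y4) is also a unit clause — contradiction.
No assignment satisfies every clause.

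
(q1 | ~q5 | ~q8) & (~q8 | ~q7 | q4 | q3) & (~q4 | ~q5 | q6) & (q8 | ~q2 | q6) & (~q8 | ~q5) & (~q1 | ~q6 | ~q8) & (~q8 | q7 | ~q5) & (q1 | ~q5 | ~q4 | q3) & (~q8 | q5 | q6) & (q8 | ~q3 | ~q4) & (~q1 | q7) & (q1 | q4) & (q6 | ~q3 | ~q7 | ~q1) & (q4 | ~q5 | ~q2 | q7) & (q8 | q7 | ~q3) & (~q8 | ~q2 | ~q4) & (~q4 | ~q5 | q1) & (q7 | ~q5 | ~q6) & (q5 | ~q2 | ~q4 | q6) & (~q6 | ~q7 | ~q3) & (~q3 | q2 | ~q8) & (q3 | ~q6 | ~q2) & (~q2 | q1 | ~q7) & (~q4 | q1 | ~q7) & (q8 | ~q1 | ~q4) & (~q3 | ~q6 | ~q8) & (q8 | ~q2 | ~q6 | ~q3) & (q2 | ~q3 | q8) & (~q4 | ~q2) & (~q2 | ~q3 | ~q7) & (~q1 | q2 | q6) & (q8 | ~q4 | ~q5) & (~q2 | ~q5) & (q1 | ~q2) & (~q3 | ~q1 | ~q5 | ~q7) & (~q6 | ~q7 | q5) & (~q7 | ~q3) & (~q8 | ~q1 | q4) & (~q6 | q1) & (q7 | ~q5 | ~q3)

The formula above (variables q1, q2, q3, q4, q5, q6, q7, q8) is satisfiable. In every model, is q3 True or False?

Suppose q3 = 1.
The clause (~q7) is unit, so q7 = 0.
The clause (~q1) is unit, so q1 = 0.
The clause (q4) is unit, so q4 = 1.
The clause (q8) is unit, so q8 = 1.
The clause (~q5) is unit, so q5 = 0.
The clause (q6) is unit, so q6 = 1.
That conflicts with the unit clause (~q6).
So every satisfying assignment has q3 = False.

False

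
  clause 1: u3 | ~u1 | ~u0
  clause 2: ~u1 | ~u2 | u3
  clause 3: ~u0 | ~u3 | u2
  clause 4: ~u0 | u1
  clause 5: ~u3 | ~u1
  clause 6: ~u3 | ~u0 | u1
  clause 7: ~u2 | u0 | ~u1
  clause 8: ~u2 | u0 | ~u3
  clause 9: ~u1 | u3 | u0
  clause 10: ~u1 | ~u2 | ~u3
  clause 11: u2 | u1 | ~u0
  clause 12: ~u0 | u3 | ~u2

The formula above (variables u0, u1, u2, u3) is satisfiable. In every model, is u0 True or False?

Suppose u0 = 1.
The clause (u1) is unit, so u1 = 1.
The clause (u3) is unit, so u3 = 1.
Now (~u3) is unsatisfied and unit — conflict.
So every satisfying assignment has u0 = False.

False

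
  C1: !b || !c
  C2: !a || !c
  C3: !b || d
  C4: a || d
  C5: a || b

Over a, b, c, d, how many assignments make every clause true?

There are 2^4 = 16 truth assignments over (a, b, c, d).
Check each against the 5 clauses (columns in the order a, b, c, d):
  F F F F  ✗ fails (a || d)
  F F F T  ✗ fails (a || b)
  F F T F  ✗ fails (a || d)
  F F T T  ✗ fails (a || b)
  F T F F  ✗ fails (!b || d)
  F T F T  ✓ satisfies all
  F T T F  ✗ fails (!b || !c)
  F T T T  ✗ fails (!b || !c)
  T F F F  ✓ satisfies all
  T F F T  ✓ satisfies all
  T F T F  ✗ fails (!a || !c)
  T F T T  ✗ fails (!a || !c)
  T T F F  ✗ fails (!b || d)
  T T F T  ✓ satisfies all
  T T T F  ✗ fails (!b || !c)
  T T T T  ✗ fails (!b || !c)
4 of the 16 rows are models.

4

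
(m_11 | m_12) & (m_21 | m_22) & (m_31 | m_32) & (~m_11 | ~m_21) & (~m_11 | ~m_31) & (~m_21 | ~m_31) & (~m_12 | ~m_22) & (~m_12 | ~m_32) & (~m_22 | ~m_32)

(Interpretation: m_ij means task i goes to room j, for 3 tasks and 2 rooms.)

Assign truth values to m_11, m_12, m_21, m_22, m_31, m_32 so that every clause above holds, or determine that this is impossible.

UNSATISFIABLE

Branch on m_11: set m_11 = 1.
(~m_21) alone gives m_21 = 0.
(m_22) alone gives m_22 = 1.
(~m_31) alone gives m_31 = 0.
(m_32) alone gives m_32 = 1.
Now (~m_32) is unsatisfied and unit — conflict.
That branch fails; take m_11 = 0 instead.
(m_12) alone gives m_12 = 1.
(~m_22) alone gives m_22 = 0.
(m_21) alone gives m_21 = 1.
(~m_31) alone gives m_31 = 0.
(m_32) alone gives m_32 = 1.
Now (~m_32) is unsatisfied and unit — conflict.
Neither m_11 = 1 nor m_11 = 0 works.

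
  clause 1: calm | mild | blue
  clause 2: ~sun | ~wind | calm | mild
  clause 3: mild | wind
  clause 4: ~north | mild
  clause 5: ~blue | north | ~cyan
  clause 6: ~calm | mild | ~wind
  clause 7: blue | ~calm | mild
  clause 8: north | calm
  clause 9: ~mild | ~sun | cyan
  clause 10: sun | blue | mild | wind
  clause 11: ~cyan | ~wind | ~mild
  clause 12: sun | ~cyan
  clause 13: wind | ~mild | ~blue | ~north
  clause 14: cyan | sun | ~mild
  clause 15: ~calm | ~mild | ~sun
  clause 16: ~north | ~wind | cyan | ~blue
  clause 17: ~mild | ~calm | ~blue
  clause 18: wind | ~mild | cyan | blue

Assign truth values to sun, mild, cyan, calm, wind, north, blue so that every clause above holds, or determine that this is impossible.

Branch on mild: set mild = 1.
Branch on north: set north = 1.
Branch on sun: set sun = 1.
(cyan) alone gives cyan = 1.
(~wind) alone gives wind = 0.
(~blue) alone gives blue = 0.
(~calm) alone gives calm = 0.
Every clause now holds.

sun: 1,  mild: 1,  cyan: 1,  calm: 0,  wind: 0,  north: 1,  blue: 0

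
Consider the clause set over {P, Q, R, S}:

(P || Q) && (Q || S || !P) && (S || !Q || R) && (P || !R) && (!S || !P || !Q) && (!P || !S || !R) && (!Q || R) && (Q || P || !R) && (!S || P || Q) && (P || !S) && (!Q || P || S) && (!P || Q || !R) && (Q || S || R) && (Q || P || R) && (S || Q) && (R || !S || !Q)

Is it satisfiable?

Yes

Case P = true:
Case Q = false:
From the singleton clause (S), S = true.
From the singleton clause (!R), R = false.
All clauses are satisfied.
A satisfying assignment: P ↦ true,  Q ↦ false,  R ↦ false,  S ↦ true.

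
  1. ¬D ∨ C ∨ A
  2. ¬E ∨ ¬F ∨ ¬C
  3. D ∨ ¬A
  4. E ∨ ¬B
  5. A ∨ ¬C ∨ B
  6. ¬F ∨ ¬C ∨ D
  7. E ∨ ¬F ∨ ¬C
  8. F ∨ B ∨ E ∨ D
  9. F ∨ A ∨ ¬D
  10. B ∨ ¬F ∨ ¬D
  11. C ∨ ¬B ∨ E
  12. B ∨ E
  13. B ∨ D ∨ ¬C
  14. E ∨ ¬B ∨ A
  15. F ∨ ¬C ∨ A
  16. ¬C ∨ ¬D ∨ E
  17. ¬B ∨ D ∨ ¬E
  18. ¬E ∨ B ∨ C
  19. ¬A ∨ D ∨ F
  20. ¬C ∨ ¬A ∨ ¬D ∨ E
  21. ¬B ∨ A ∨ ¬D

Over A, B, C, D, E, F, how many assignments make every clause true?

There are 2^6 = 64 truth assignments over (A, B, C, D, E, F).
Split on B. With B = True, the clauses containing B are satisfied and ¬B drops from the rest; 3 of the 2^5 = 32 assignments to the other variables satisfy what remains.
With B = False, by the same count on the reduced clause set, 1 assignment works.
(One model: A=T, B=F, C=T, D=T, E=T, F=F.)
Total: 3 + 1 = 4.

4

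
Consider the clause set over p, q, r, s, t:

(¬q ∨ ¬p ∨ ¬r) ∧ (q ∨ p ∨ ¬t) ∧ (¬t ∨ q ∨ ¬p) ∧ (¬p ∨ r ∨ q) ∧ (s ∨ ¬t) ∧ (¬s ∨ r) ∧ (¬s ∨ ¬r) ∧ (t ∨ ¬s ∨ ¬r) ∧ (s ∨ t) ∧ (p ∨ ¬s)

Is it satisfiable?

Suppose s = True.
From the singleton clause (r), r = True.
Now (¬r) is unsatisfied and unit — conflict.
So s must be the other value — set s = False.
From the singleton clause (¬t), t = False.
Now (t) is unsatisfied and unit — conflict.
Either choice for s ends in contradiction.
No assignment satisfies every clause.

No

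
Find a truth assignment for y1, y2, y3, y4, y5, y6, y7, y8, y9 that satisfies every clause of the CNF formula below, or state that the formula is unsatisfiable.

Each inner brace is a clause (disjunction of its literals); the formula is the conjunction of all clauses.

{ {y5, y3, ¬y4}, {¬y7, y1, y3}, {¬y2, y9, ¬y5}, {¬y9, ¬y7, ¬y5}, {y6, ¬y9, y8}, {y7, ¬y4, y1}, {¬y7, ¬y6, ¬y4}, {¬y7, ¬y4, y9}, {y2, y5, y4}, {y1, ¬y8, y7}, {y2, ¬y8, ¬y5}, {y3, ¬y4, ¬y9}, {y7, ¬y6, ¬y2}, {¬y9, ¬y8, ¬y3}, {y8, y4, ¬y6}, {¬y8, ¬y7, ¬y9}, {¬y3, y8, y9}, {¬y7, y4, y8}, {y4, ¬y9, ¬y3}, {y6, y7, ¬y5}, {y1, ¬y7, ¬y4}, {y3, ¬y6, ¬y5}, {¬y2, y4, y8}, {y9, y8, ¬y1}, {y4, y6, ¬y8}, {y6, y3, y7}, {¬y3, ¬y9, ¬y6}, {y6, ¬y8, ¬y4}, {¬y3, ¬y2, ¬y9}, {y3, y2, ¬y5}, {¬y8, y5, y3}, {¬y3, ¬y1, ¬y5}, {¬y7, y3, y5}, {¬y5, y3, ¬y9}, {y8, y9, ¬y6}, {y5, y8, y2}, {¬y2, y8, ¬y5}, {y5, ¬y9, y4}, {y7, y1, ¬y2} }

Branch on y5: set y5 = False.
Branch on y3: set y3 = True.
Branch on y2: set y2 = True.
The clause (¬y9) is unit, so y9 = False.
The clause (y8) is unit, so y8 = True.
Branch on y7: set y7 = True.
The clause (¬y4) is unit, so y4 = False.
The clause (y6) is unit, so y6 = True.
Every clause is now satisfied; y1 is unconstrained.

y1=True,  y2=True,  y3=True,  y4=False,  y5=False,  y6=True,  y7=True,  y8=True,  y9=False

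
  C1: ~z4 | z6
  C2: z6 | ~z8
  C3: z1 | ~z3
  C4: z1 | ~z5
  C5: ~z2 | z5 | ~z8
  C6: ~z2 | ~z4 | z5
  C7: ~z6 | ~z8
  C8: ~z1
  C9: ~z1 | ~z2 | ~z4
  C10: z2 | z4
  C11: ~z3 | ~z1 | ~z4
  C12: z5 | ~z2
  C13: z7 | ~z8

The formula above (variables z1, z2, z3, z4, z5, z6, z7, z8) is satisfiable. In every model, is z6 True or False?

Suppose z6 = 0.
The clause (~z4) is unit, so z4 = 0.
The clause (~z8) is unit, so z8 = 0.
The clause (~z1) is unit, so z1 = 0.
The clause (~z3) is unit, so z3 = 0.
The clause (~z5) is unit, so z5 = 0.
The clause (z2) is unit, so z2 = 1.
That conflicts with the unit clause (~z2).
So every satisfying assignment has z6 = True.

True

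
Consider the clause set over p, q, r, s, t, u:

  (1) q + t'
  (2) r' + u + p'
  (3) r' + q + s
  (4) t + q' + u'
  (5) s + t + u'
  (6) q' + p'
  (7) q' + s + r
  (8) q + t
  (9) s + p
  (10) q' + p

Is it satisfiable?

Unsatisfiable

Branch on q: set q = 1.
The clause (p') is unit, so p = 0.
But (p) is also a unit clause — contradiction.
That branch fails; take q = 0 instead.
The clause (t') is unit, so t = 0.
But (t) is also a unit clause — contradiction.
Either choice for q ends in contradiction.
No assignment satisfies every clause.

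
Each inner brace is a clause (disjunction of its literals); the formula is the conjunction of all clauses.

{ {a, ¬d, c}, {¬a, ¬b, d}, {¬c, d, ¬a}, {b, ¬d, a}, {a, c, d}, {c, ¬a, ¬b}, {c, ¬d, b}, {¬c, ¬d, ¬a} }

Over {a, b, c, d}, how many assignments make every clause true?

4

There are 2^4 = 16 truth assignments over (a, b, c, d).
Split on c. With c = True, the clauses containing c are satisfied and ¬c drops from the rest; 3 of the 2^3 = 8 assignments to the other variables satisfy what remains.
With c = False, by the same count on the reduced clause set, 1 assignment works.
(One model: a=F, b=F, c=T, d=F.)
Total: 3 + 1 = 4.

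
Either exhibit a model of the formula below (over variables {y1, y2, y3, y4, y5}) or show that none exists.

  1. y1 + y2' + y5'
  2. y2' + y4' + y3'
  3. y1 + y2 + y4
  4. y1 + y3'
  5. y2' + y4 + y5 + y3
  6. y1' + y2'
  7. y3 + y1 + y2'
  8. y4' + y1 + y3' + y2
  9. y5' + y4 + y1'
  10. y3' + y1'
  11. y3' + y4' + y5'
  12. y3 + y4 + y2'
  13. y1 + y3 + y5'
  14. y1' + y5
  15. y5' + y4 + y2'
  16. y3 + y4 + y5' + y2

y1 ↦ 1, y2 ↦ 0, y3 ↦ 0, y4 ↦ 1, y5 ↦ 1

Case y1 = 1:
Unit clause (y2') forces y2 = 0.
Unit clause (y3') forces y3 = 0.
Unit clause (y5) forces y5 = 1.
Unit clause (y4) forces y4 = 1.
All clauses are satisfied.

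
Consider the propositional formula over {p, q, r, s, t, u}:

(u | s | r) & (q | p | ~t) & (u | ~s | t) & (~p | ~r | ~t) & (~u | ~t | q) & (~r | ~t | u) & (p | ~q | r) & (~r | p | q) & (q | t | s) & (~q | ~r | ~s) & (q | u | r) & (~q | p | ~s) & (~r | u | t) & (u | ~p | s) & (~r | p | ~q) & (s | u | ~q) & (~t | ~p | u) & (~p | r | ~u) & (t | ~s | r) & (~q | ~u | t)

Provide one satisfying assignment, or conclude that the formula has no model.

p ↦ 1; q ↦ 0; r ↦ 1; s ↦ 1; t ↦ 0; u ↦ 1

Try u = 1.
Try t = 0.
The clause (~q) is unit, so q = 0.
The clause (s) is unit, so s = 1.
The clause (r) is unit, so r = 1.
The clause (p) is unit, so p = 1.
All clauses are satisfied.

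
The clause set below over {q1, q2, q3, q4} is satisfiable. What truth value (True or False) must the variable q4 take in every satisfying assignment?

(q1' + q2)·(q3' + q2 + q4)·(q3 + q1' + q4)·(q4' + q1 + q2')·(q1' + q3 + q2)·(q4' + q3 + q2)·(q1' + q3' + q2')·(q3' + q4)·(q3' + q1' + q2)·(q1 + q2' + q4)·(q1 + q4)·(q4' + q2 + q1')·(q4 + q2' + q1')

Suppose q4 = 0.
(q3') alone gives q3 = 0.
(q1') alone gives q1 = 0.
But (q1) is also a unit clause — contradiction.
So every satisfying assignment has q4 = True.

True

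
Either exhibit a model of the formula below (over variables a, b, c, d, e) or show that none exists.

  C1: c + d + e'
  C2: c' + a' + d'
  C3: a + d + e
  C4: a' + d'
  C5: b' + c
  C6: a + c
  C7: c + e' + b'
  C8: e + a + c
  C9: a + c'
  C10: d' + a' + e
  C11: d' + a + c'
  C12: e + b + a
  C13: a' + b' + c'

Suppose a = 1.
(d') alone gives d = 0.
Suppose c = 1.
(b') alone gives b = 0.
Every clause is now satisfied; e is unconstrained.

a ↦ 1; b ↦ 0; c ↦ 1; d ↦ 0; e ↦ 0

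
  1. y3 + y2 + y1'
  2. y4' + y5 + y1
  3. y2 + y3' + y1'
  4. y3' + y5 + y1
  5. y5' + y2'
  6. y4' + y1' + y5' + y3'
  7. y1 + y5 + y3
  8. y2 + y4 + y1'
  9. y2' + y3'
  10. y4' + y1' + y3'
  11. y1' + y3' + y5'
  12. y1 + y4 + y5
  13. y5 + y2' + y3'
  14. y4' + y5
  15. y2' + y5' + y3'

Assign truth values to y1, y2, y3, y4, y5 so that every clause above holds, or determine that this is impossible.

y1 ↦ 0; y2 ↦ 0; y3 ↦ 1; y4 ↦ 1; y5 ↦ 1

Case y5 = 1:
From the singleton clause (y2'), y2 = 0.
Case y3 = 1:
From the singleton clause (y1'), y1 = 0.
Every clause is now satisfied; y4 is unconstrained.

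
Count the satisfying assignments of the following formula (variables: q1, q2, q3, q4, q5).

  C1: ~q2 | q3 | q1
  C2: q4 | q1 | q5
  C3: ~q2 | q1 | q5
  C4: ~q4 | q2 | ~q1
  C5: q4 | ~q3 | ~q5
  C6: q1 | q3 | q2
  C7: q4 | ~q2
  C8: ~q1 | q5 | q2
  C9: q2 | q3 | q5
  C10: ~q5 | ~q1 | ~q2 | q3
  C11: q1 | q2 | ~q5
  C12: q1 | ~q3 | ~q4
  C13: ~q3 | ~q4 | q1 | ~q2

There are 2^5 = 32 truth assignments over (q1, q2, q3, q4, q5).
Split on q5. With q5 = 1, the clauses containing q5 are satisfied and ~q5 drops from the rest; 2 of the 2^4 = 16 assignments to the other variables satisfy what remains.
With q5 = 0, by the same count on the reduced clause set, 2 assignments work.
Total: 2 + 2 = 4.

4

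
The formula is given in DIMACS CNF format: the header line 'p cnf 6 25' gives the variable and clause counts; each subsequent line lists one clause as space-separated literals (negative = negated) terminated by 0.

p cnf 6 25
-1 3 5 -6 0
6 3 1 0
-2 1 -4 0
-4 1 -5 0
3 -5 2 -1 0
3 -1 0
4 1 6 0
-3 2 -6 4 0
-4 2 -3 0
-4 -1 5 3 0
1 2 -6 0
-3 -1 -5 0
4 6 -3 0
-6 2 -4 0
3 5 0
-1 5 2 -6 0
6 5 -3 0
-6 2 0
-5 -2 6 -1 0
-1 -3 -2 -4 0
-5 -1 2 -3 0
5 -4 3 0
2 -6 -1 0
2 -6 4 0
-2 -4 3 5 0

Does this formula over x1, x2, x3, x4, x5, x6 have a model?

Satisfiable

Branch on x3: set x3 = True.
Branch on x4: set x4 = False.
From the singleton clause (x6), x6 = True.
From the singleton clause (x2), x2 = True.
Branch on x1: set x1 = False.
Every clause is now satisfied; x5 is unconstrained.
A satisfying assignment: x1=False,  x2=True,  x3=True,  x4=False,  x5=True,  x6=True.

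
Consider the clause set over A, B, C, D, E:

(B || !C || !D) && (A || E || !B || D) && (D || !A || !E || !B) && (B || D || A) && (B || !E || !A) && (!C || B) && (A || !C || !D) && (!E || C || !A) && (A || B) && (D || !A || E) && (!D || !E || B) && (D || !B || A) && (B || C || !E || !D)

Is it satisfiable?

Try C = false.
Try E = false.
Try A = false.
Unit clause (B) forces B = true.
Unit clause (D) forces D = true.
Every clause now holds.
A satisfying assignment: A=false,  B=true,  C=false,  D=true,  E=false.

Yes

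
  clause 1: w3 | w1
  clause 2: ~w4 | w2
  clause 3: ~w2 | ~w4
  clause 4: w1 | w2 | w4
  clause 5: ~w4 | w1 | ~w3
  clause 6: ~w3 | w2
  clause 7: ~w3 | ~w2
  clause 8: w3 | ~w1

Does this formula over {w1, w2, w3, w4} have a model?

No

Case w3 = 1:
The clause (w2) is unit, so w2 = 1.
But (~w2) is also a unit clause — contradiction.
That branch fails; take w3 = 0 instead.
The clause (w1) is unit, so w1 = 1.
But (~w1) is also a unit clause — contradiction.
Both values of w3 lead to a conflict.
No assignment satisfies every clause.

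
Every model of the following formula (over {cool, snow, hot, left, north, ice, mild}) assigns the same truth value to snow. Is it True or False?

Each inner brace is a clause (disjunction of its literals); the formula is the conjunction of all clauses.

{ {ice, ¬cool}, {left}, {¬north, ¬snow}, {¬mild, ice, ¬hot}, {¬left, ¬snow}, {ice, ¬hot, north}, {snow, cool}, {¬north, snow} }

False

Suppose snow = True.
From the singleton clause (left), left = True.
That conflicts with the unit clause (¬left).
So every satisfying assignment has snow = False.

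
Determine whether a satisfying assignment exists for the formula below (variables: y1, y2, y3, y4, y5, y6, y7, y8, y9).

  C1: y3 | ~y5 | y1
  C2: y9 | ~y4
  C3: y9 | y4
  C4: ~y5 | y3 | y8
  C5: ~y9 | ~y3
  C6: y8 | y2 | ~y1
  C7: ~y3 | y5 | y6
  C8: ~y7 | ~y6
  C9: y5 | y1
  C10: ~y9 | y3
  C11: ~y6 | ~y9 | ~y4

Unsatisfiable

Try y9 = 1.
From the singleton clause (~y3), y3 = 0.
Now (y3) is unsatisfied and unit — conflict.
Undo y9 and try y9 = 0.
From the singleton clause (~y4), y4 = 0.
Now (y4) is unsatisfied and unit — conflict.
Either choice for y9 ends in contradiction.
No assignment satisfies every clause.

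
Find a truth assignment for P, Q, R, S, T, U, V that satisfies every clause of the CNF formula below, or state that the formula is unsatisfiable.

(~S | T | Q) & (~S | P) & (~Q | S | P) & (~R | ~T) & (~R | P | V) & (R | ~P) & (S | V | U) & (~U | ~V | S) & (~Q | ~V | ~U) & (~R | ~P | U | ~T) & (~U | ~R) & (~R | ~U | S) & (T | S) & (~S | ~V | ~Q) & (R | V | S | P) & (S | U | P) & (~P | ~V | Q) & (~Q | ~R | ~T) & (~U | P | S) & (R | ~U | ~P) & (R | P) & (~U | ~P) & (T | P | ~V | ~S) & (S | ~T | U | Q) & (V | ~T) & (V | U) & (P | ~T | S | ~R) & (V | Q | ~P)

Branch on S: set S = 0.
(T) alone gives T = 1.
(~R) alone gives R = 0.
(~P) alone gives P = 0.
But (P) is also a unit clause — contradiction.
Backtrack on S: now try S = 1.
(P) alone gives P = 1.
(R) alone gives R = 1.
(~T) alone gives T = 0.
(Q) alone gives Q = 1.
(~U) alone gives U = 0.
(~V) alone gives V = 0.
But (V) is also a unit clause — contradiction.
Either choice for S ends in contradiction.

UNSATISFIABLE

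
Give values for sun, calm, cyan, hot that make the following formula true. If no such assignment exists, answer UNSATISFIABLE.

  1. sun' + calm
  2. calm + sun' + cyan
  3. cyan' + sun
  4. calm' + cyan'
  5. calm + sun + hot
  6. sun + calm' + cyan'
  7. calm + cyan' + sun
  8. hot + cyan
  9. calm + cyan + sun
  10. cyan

UNSATISFIABLE

(cyan) alone gives cyan = 1.
(sun) alone gives sun = 1.
(calm) alone gives calm = 1.
Now (calm') is unsatisfied and unit — conflict.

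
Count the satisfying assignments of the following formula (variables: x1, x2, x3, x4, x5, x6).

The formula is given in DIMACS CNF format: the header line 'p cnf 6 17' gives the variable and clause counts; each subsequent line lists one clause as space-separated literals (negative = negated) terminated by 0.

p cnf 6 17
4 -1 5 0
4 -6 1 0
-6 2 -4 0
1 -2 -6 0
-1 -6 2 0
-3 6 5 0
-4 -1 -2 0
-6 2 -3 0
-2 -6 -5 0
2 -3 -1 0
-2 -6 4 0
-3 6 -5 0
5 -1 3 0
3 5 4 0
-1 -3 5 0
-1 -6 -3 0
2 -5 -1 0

There are 2^6 = 64 truth assignments over (x1, x2, x3, x4, x5, x6).
Split on x4. With x4 = True, the clauses containing x4 are satisfied and ¬x4 drops from the rest; 4 of the 2^5 = 32 assignments to the other variables satisfy what remains.
With x4 = False, by the same count on the reduced clause set, 3 assignments work.
(One model: x1=F, x2=F, x3=F, x4=F, x5=T, x6=F.)
Total: 4 + 3 = 7.

7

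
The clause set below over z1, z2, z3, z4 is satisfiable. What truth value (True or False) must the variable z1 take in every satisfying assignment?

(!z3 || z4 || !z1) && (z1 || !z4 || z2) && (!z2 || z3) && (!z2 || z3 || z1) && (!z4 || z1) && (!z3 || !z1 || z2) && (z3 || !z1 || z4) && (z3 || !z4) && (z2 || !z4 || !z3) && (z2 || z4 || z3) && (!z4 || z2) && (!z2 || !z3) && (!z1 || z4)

Suppose z1 = true.
From the singleton clause (z4), z4 = true.
From the singleton clause (z3), z3 = true.
From the singleton clause (z2), z2 = true.
But (!z2) is also a unit clause — contradiction.
So every satisfying assignment has z1 = False.

False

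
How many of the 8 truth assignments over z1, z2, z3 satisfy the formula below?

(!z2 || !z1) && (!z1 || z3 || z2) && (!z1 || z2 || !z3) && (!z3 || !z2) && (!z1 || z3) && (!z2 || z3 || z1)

There are 2^3 = 8 truth assignments over (z1, z2, z3).
Split on z2. With z2 = true, the clauses containing z2 are satisfied and !z2 drops from the rest; 0 of the 2^2 = 4 assignments to the other variables satisfy what remains.
With z2 = false, by the same count on the reduced clause set, 2 assignments work.
(One model: z1=F, z2=F, z3=F.)
Total: 0 + 2 = 2.

2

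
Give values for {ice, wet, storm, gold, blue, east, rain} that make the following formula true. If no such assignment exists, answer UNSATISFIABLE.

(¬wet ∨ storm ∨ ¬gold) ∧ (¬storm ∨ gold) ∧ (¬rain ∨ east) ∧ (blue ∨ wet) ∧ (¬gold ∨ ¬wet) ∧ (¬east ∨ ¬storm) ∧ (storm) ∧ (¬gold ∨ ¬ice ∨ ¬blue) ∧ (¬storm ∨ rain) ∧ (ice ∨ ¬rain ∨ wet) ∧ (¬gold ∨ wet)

UNSATISFIABLE

From the singleton clause (storm), storm = True.
From the singleton clause (gold), gold = True.
From the singleton clause (¬wet), wet = False.
But (wet) is also a unit clause — contradiction.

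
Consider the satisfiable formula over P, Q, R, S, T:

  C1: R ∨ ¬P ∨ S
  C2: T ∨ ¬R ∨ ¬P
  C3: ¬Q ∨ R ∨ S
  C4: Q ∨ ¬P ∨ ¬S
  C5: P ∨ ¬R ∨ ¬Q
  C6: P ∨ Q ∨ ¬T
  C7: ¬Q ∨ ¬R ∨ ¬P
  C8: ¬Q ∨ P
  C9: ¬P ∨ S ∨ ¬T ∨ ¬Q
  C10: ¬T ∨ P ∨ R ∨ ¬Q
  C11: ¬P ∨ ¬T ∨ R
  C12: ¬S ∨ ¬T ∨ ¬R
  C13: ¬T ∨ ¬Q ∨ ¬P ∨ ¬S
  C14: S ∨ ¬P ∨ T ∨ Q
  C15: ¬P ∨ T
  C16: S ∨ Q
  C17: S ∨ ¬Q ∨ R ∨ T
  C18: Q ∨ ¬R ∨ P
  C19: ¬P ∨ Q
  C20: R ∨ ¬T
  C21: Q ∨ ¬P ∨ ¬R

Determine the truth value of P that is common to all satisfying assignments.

Suppose P = True.
The clause (T) is unit, so T = True.
The clause (R) is unit, so R = True.
The clause (¬Q) is unit, so Q = False.
That conflicts with the unit clause (Q).
So every satisfying assignment has P = False.

False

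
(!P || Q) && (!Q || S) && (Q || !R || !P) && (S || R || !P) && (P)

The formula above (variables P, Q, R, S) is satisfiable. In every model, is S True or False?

Suppose S = false.
Unit clause (!Q) forces Q = false.
Unit clause (!P) forces P = false.
But (P) is also a unit clause — contradiction.
So every satisfying assignment has S = True.

True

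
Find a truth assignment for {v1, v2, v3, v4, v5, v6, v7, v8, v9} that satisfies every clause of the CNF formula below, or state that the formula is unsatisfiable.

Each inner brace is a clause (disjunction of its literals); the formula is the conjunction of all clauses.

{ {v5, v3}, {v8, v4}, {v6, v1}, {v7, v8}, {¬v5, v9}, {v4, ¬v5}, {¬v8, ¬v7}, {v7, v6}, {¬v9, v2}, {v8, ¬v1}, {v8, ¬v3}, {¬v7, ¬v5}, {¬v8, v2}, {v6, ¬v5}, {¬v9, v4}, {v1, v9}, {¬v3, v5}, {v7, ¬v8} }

Branch on v5: set v5 = True.
The clause (v9) is unit, so v9 = True.
The clause (v4) is unit, so v4 = True.
The clause (v2) is unit, so v2 = True.
The clause (¬v7) is unit, so v7 = False.
The clause (v8) is unit, so v8 = True.
That conflicts with the unit clause (¬v8).
So v5 must be the other value — set v5 = False.
The clause (v3) is unit, so v3 = True.
That conflicts with the unit clause (¬v3).
Neither v5 = True nor v5 = False works.

UNSATISFIABLE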